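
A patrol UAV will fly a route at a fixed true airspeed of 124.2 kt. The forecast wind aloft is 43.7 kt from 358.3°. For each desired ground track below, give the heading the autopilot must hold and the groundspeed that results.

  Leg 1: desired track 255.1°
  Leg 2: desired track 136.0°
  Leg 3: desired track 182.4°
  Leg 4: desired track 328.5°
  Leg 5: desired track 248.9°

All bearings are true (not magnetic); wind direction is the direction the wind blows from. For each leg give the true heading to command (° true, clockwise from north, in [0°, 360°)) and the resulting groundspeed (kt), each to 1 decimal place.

Leg 1: heading=275.1°, groundspeed=126.7 kt
Leg 2: heading=122.3°, groundspeed=153.0 kt
Leg 3: heading=183.8°, groundspeed=167.7 kt
Leg 4: heading=338.6°, groundspeed=84.4 kt
Leg 5: heading=268.3°, groundspeed=131.7 kt

Leg 1: desired track 255.1°; wind correction +20.0° → command heading 275.1°, groundspeed 126.7 kt
Leg 2: desired track 136.0°; wind correction -13.7° → command heading 122.3°, groundspeed 153.0 kt
Leg 3: desired track 182.4°; wind correction +1.4° → command heading 183.8°, groundspeed 167.7 kt
Leg 4: desired track 328.5°; wind correction +10.1° → command heading 338.6°, groundspeed 84.4 kt
Leg 5: desired track 248.9°; wind correction +19.4° → command heading 268.3°, groundspeed 131.7 kt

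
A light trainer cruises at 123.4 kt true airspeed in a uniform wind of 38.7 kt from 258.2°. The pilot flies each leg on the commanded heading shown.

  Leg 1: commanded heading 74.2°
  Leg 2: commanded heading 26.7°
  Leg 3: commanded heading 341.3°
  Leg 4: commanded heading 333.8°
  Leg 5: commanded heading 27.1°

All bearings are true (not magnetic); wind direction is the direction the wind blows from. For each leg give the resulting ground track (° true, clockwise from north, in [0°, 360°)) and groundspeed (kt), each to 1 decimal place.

Leg 1: track=75.2°, groundspeed=162.0 kt
Leg 2: track=38.3°, groundspeed=150.6 kt
Leg 3: track=359.2°, groundspeed=124.8 kt
Leg 4: track=352.0°, groundspeed=119.8 kt
Leg 5: track=38.6°, groundspeed=150.7 kt

Leg 1: heading 74.2°; drift +1.0° → track 75.2°, groundspeed 162.0 kt
Leg 2: heading 26.7°; drift +11.6° → track 38.3°, groundspeed 150.6 kt
Leg 3: heading 341.3°; drift +17.9° → track 359.2°, groundspeed 124.8 kt
Leg 4: heading 333.8°; drift +18.2° → track 352.0°, groundspeed 119.8 kt
Leg 5: heading 27.1°; drift +11.5° → track 38.6°, groundspeed 150.7 kt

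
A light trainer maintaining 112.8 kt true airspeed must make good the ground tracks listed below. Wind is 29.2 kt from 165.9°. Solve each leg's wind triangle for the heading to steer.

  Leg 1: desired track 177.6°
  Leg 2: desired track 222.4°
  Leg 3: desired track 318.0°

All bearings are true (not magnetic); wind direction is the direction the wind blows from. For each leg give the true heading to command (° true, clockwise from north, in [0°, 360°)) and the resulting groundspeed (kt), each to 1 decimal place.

Leg 1: heading=174.6°, groundspeed=84.1 kt
Leg 2: heading=209.9°, groundspeed=94.0 kt
Leg 3: heading=311.0°, groundspeed=137.8 kt

Leg 1: desired track 177.6°; wind correction -3.0° → command heading 174.6°, groundspeed 84.1 kt
Leg 2: desired track 222.4°; wind correction -12.5° → command heading 209.9°, groundspeed 94.0 kt
Leg 3: desired track 318.0°; wind correction -7.0° → command heading 311.0°, groundspeed 137.8 kt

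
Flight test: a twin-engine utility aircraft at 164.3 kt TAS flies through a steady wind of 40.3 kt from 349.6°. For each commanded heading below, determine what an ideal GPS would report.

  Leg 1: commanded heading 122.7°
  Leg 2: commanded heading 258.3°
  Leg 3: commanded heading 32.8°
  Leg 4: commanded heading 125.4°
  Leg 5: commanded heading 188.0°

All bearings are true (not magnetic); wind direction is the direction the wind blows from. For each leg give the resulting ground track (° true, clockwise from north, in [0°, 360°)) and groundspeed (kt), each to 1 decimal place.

Leg 1: track=131.4°, groundspeed=194.1 kt
Leg 2: track=244.6°, groundspeed=170.1 kt
Leg 3: track=44.4°, groundspeed=137.7 kt
Leg 4: track=133.7°, groundspeed=195.2 kt
Leg 5: track=184.4°, groundspeed=202.9 kt

Leg 1: heading 122.7°; drift +8.7° → track 131.4°, groundspeed 194.1 kt
Leg 2: heading 258.3°; drift -13.7° → track 244.6°, groundspeed 170.1 kt
Leg 3: heading 32.8°; drift +11.6° → track 44.4°, groundspeed 137.7 kt
Leg 4: heading 125.4°; drift +8.3° → track 133.7°, groundspeed 195.2 kt
Leg 5: heading 188.0°; drift -3.6° → track 184.4°, groundspeed 202.9 kt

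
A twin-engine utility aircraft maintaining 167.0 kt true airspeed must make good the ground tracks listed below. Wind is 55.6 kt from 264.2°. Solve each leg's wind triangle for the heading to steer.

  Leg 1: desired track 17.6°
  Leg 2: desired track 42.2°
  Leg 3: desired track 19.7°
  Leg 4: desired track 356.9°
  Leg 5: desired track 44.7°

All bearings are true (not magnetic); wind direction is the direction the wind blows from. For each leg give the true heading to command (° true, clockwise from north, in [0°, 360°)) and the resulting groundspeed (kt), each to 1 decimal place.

Leg 1: desired track 17.6°; wind correction -17.8° → command heading 359.8°, groundspeed 181.1 kt
Leg 2: desired track 42.2°; wind correction -12.9° → command heading 29.3°, groundspeed 204.1 kt
Leg 3: desired track 19.7°; wind correction -17.5° → command heading 2.2°, groundspeed 183.2 kt
Leg 4: desired track 356.9°; wind correction -19.4° → command heading 337.5°, groundspeed 160.1 kt
Leg 5: desired track 44.7°; wind correction -12.2° → command heading 32.5°, groundspeed 206.1 kt

Leg 1: heading=359.8°, groundspeed=181.1 kt
Leg 2: heading=29.3°, groundspeed=204.1 kt
Leg 3: heading=2.2°, groundspeed=183.2 kt
Leg 4: heading=337.5°, groundspeed=160.1 kt
Leg 5: heading=32.5°, groundspeed=206.1 kt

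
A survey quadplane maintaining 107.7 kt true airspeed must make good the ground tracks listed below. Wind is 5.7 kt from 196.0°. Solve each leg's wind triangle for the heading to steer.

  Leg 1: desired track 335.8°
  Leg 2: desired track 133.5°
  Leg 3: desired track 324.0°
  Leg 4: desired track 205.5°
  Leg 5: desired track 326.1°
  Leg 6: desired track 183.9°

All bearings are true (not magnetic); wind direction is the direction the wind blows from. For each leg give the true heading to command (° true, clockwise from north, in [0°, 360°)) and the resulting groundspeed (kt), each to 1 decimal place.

Leg 1: heading=333.8°, groundspeed=112.0 kt
Leg 2: heading=136.2°, groundspeed=104.9 kt
Leg 3: heading=321.6°, groundspeed=111.1 kt
Leg 4: heading=205.0°, groundspeed=102.1 kt
Leg 5: heading=323.8°, groundspeed=111.3 kt
Leg 6: heading=184.5°, groundspeed=102.1 kt

Leg 1: desired track 335.8°; wind correction -2.0° → command heading 333.8°, groundspeed 112.0 kt
Leg 2: desired track 133.5°; wind correction +2.7° → command heading 136.2°, groundspeed 104.9 kt
Leg 3: desired track 324.0°; wind correction -2.4° → command heading 321.6°, groundspeed 111.1 kt
Leg 4: desired track 205.5°; wind correction -0.5° → command heading 205.0°, groundspeed 102.1 kt
Leg 5: desired track 326.1°; wind correction -2.3° → command heading 323.8°, groundspeed 111.3 kt
Leg 6: desired track 183.9°; wind correction +0.6° → command heading 184.5°, groundspeed 102.1 kt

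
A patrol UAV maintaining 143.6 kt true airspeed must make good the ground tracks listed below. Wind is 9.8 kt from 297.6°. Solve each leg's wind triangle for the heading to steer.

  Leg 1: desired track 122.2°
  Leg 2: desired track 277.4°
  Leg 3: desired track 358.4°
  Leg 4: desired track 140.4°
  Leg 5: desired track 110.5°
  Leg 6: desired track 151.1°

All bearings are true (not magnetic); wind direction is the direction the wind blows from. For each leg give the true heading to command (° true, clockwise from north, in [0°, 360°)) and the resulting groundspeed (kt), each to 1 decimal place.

Leg 1: heading=122.5°, groundspeed=153.4 kt
Leg 2: heading=278.8°, groundspeed=134.4 kt
Leg 3: heading=355.0°, groundspeed=138.6 kt
Leg 4: heading=141.9°, groundspeed=152.6 kt
Leg 5: heading=110.0°, groundspeed=153.3 kt
Leg 6: heading=153.3°, groundspeed=151.7 kt

Leg 1: desired track 122.2°; wind correction +0.3° → command heading 122.5°, groundspeed 153.4 kt
Leg 2: desired track 277.4°; wind correction +1.4° → command heading 278.8°, groundspeed 134.4 kt
Leg 3: desired track 358.4°; wind correction -3.4° → command heading 355.0°, groundspeed 138.6 kt
Leg 4: desired track 140.4°; wind correction +1.5° → command heading 141.9°, groundspeed 152.6 kt
Leg 5: desired track 110.5°; wind correction -0.5° → command heading 110.0°, groundspeed 153.3 kt
Leg 6: desired track 151.1°; wind correction +2.2° → command heading 153.3°, groundspeed 151.7 kt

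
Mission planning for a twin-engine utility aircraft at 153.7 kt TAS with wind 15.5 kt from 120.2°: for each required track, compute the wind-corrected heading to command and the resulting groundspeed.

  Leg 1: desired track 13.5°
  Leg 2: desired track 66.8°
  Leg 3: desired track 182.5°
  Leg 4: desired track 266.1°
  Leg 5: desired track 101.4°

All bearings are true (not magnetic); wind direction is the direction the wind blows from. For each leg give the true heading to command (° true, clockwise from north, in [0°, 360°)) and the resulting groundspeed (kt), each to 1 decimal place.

Leg 1: desired track 13.5°; wind correction +5.5° → command heading 19.0°, groundspeed 157.4 kt
Leg 2: desired track 66.8°; wind correction +4.6° → command heading 71.4°, groundspeed 144.0 kt
Leg 3: desired track 182.5°; wind correction -5.1° → command heading 177.4°, groundspeed 145.9 kt
Leg 4: desired track 266.1°; wind correction -3.2° → command heading 262.9°, groundspeed 166.3 kt
Leg 5: desired track 101.4°; wind correction +1.9° → command heading 103.3°, groundspeed 138.9 kt

Leg 1: heading=19.0°, groundspeed=157.4 kt
Leg 2: heading=71.4°, groundspeed=144.0 kt
Leg 3: heading=177.4°, groundspeed=145.9 kt
Leg 4: heading=262.9°, groundspeed=166.3 kt
Leg 5: heading=103.3°, groundspeed=138.9 kt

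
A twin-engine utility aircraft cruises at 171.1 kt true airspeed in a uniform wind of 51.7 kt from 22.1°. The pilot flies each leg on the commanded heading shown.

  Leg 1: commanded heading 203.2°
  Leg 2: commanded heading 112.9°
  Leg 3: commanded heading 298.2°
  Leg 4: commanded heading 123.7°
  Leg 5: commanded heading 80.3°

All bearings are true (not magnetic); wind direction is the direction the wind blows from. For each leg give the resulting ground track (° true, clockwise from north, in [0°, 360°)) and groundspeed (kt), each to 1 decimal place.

Leg 1: track=202.9°, groundspeed=222.8 kt
Leg 2: track=129.6°, groundspeed=179.4 kt
Leg 3: track=281.0°, groundspeed=173.4 kt
Leg 4: track=139.3°, groundspeed=188.4 kt
Leg 5: track=97.3°, groundspeed=150.4 kt

Leg 1: heading 203.2°; drift -0.3° → track 202.9°, groundspeed 222.8 kt
Leg 2: heading 112.9°; drift +16.7° → track 129.6°, groundspeed 179.4 kt
Leg 3: heading 298.2°; drift -17.2° → track 281.0°, groundspeed 173.4 kt
Leg 4: heading 123.7°; drift +15.6° → track 139.3°, groundspeed 188.4 kt
Leg 5: heading 80.3°; drift +17.0° → track 97.3°, groundspeed 150.4 kt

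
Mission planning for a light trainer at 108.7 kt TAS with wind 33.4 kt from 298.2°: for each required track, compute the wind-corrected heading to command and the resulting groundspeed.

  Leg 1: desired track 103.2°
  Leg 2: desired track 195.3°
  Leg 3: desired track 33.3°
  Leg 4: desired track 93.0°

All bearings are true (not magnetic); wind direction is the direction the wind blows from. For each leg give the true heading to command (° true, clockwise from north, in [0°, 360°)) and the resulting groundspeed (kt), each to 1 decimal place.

Leg 1: heading=98.6°, groundspeed=140.6 kt
Leg 2: heading=212.7°, groundspeed=111.2 kt
Leg 3: heading=15.5°, groundspeed=106.5 kt
Leg 4: heading=85.5°, groundspeed=138.0 kt

Leg 1: desired track 103.2°; wind correction -4.6° → command heading 98.6°, groundspeed 140.6 kt
Leg 2: desired track 195.3°; wind correction +17.4° → command heading 212.7°, groundspeed 111.2 kt
Leg 3: desired track 33.3°; wind correction -17.8° → command heading 15.5°, groundspeed 106.5 kt
Leg 4: desired track 93.0°; wind correction -7.5° → command heading 85.5°, groundspeed 138.0 kt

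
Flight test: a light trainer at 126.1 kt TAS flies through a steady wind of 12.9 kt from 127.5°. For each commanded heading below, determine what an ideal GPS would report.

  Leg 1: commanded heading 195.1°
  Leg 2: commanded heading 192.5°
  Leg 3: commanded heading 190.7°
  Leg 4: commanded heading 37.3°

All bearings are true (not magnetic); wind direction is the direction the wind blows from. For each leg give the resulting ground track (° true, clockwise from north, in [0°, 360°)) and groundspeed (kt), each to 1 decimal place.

Leg 1: track=200.7°, groundspeed=121.8 kt
Leg 2: track=198.0°, groundspeed=121.2 kt
Leg 3: track=196.2°, groundspeed=120.8 kt
Leg 4: track=31.5°, groundspeed=126.8 kt

Leg 1: heading 195.1°; drift +5.6° → track 200.7°, groundspeed 121.8 kt
Leg 2: heading 192.5°; drift +5.5° → track 198.0°, groundspeed 121.2 kt
Leg 3: heading 190.7°; drift +5.5° → track 196.2°, groundspeed 120.8 kt
Leg 4: heading 37.3°; drift -5.8° → track 31.5°, groundspeed 126.8 kt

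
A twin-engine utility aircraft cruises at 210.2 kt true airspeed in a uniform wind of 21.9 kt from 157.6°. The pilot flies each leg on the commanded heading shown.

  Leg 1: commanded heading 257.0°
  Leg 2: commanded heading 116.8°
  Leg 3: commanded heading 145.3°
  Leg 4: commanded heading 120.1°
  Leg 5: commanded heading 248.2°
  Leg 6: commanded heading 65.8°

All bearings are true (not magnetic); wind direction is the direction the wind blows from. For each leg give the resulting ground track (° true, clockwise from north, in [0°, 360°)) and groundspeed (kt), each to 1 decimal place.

Leg 1: heading 257.0°; drift +5.8° → track 262.8°, groundspeed 214.9 kt
Leg 2: heading 116.8°; drift -4.2° → track 112.6°, groundspeed 194.1 kt
Leg 3: heading 145.3°; drift -1.4° → track 143.9°, groundspeed 188.9 kt
Leg 4: heading 120.1°; drift -4.0° → track 116.1°, groundspeed 193.3 kt
Leg 5: heading 248.2°; drift +5.9° → track 254.1°, groundspeed 211.6 kt
Leg 6: heading 65.8°; drift -5.9° → track 59.9°, groundspeed 212.0 kt

Leg 1: track=262.8°, groundspeed=214.9 kt
Leg 2: track=112.6°, groundspeed=194.1 kt
Leg 3: track=143.9°, groundspeed=188.9 kt
Leg 4: track=116.1°, groundspeed=193.3 kt
Leg 5: track=254.1°, groundspeed=211.6 kt
Leg 6: track=59.9°, groundspeed=212.0 kt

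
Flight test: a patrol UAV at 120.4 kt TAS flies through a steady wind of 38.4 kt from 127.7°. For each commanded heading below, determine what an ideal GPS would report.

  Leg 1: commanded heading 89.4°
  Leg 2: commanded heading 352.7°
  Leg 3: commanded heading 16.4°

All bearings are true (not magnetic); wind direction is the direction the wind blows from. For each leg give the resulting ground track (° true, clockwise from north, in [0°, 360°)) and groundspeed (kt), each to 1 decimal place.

Leg 1: heading 89.4°; drift -14.8° → track 74.6°, groundspeed 93.3 kt
Leg 2: heading 352.7°; drift -10.4° → track 342.3°, groundspeed 150.0 kt
Leg 3: heading 16.4°; drift -14.9° → track 1.5°, groundspeed 139.0 kt

Leg 1: track=74.6°, groundspeed=93.3 kt
Leg 2: track=342.3°, groundspeed=150.0 kt
Leg 3: track=1.5°, groundspeed=139.0 kt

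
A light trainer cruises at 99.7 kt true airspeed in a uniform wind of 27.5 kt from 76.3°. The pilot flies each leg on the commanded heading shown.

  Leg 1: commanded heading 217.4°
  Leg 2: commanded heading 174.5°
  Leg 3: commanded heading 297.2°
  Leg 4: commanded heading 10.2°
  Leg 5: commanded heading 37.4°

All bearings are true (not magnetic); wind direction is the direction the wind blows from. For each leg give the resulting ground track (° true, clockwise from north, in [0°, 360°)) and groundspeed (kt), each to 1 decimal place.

Leg 1: heading 217.4°; drift +8.1° → track 225.5°, groundspeed 122.3 kt
Leg 2: heading 174.5°; drift +14.7° → track 189.2°, groundspeed 107.1 kt
Leg 3: heading 297.2°; drift -8.5° → track 288.7°, groundspeed 121.8 kt
Leg 4: heading 10.2°; drift -15.8° → track 354.4°, groundspeed 92.1 kt
Leg 5: heading 37.4°; drift -12.4° → track 25.0°, groundspeed 80.2 kt

Leg 1: track=225.5°, groundspeed=122.3 kt
Leg 2: track=189.2°, groundspeed=107.1 kt
Leg 3: track=288.7°, groundspeed=121.8 kt
Leg 4: track=354.4°, groundspeed=92.1 kt
Leg 5: track=25.0°, groundspeed=80.2 kt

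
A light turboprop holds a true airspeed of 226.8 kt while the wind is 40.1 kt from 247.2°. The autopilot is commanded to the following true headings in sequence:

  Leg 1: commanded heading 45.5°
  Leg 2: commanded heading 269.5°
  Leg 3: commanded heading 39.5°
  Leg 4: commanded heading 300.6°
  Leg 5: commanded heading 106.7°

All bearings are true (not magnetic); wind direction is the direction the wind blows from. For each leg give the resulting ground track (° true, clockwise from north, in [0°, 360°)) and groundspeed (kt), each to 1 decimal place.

Leg 1: track=48.7°, groundspeed=264.5 kt
Leg 2: track=274.1°, groundspeed=190.3 kt
Leg 3: track=43.6°, groundspeed=263.0 kt
Leg 4: track=309.6°, groundspeed=205.4 kt
Leg 5: track=101.0°, groundspeed=259.0 kt

Leg 1: heading 45.5°; drift +3.2° → track 48.7°, groundspeed 264.5 kt
Leg 2: heading 269.5°; drift +4.6° → track 274.1°, groundspeed 190.3 kt
Leg 3: heading 39.5°; drift +4.1° → track 43.6°, groundspeed 263.0 kt
Leg 4: heading 300.6°; drift +9.0° → track 309.6°, groundspeed 205.4 kt
Leg 5: heading 106.7°; drift -5.7° → track 101.0°, groundspeed 259.0 kt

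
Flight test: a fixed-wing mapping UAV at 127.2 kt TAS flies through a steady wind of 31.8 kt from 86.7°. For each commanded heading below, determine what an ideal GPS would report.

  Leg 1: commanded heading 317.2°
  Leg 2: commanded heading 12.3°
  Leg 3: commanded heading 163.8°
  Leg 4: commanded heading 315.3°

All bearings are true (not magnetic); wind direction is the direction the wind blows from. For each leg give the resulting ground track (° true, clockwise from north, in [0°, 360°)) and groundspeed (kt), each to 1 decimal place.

Leg 1: track=307.8°, groundspeed=149.5 kt
Leg 2: track=357.8°, groundspeed=122.5 kt
Leg 3: track=178.3°, groundspeed=124.0 kt
Leg 4: track=306.2°, groundspeed=150.1 kt

Leg 1: heading 317.2°; drift -9.4° → track 307.8°, groundspeed 149.5 kt
Leg 2: heading 12.3°; drift -14.5° → track 357.8°, groundspeed 122.5 kt
Leg 3: heading 163.8°; drift +14.5° → track 178.3°, groundspeed 124.0 kt
Leg 4: heading 315.3°; drift -9.1° → track 306.2°, groundspeed 150.1 kt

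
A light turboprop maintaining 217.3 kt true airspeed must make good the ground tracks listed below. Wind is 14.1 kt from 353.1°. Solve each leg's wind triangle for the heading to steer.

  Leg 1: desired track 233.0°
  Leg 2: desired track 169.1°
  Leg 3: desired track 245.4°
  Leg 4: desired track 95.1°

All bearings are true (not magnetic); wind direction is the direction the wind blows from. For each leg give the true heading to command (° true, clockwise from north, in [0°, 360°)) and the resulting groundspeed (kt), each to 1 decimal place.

Leg 1: desired track 233.0°; wind correction +3.2° → command heading 236.2°, groundspeed 224.0 kt
Leg 2: desired track 169.1°; wind correction -0.3° → command heading 168.8°, groundspeed 231.4 kt
Leg 3: desired track 245.4°; wind correction +3.5° → command heading 248.9°, groundspeed 221.2 kt
Leg 4: desired track 95.1°; wind correction -3.6° → command heading 91.5°, groundspeed 219.8 kt

Leg 1: heading=236.2°, groundspeed=224.0 kt
Leg 2: heading=168.8°, groundspeed=231.4 kt
Leg 3: heading=248.9°, groundspeed=221.2 kt
Leg 4: heading=91.5°, groundspeed=219.8 kt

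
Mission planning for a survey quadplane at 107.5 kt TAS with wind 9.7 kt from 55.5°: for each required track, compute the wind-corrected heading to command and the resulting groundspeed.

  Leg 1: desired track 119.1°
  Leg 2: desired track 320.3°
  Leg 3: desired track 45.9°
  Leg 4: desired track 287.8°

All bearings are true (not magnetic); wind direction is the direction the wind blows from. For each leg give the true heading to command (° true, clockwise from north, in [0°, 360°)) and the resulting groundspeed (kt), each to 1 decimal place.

Leg 1: desired track 119.1°; wind correction -4.6° → command heading 114.5°, groundspeed 102.8 kt
Leg 2: desired track 320.3°; wind correction +5.2° → command heading 325.5°, groundspeed 107.9 kt
Leg 3: desired track 45.9°; wind correction +0.9° → command heading 46.8°, groundspeed 97.9 kt
Leg 4: desired track 287.8°; wind correction +4.1° → command heading 291.9°, groundspeed 113.2 kt

Leg 1: heading=114.5°, groundspeed=102.8 kt
Leg 2: heading=325.5°, groundspeed=107.9 kt
Leg 3: heading=46.8°, groundspeed=97.9 kt
Leg 4: heading=291.9°, groundspeed=113.2 kt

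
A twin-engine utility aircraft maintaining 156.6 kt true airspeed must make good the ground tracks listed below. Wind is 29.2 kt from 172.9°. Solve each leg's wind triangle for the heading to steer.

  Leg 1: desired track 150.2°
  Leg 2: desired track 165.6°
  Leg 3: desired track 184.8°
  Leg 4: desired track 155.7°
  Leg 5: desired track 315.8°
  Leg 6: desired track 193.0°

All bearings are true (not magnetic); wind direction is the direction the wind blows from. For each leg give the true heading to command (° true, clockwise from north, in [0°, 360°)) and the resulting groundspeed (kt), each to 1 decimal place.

Leg 1: heading=154.3°, groundspeed=129.3 kt
Leg 2: heading=167.0°, groundspeed=127.6 kt
Leg 3: heading=182.6°, groundspeed=127.9 kt
Leg 4: heading=158.9°, groundspeed=128.5 kt
Leg 5: heading=309.3°, groundspeed=178.9 kt
Leg 6: heading=189.3°, groundspeed=128.9 kt

Leg 1: desired track 150.2°; wind correction +4.1° → command heading 154.3°, groundspeed 129.3 kt
Leg 2: desired track 165.6°; wind correction +1.4° → command heading 167.0°, groundspeed 127.6 kt
Leg 3: desired track 184.8°; wind correction -2.2° → command heading 182.6°, groundspeed 127.9 kt
Leg 4: desired track 155.7°; wind correction +3.2° → command heading 158.9°, groundspeed 128.5 kt
Leg 5: desired track 315.8°; wind correction -6.5° → command heading 309.3°, groundspeed 178.9 kt
Leg 6: desired track 193.0°; wind correction -3.7° → command heading 189.3°, groundspeed 128.9 kt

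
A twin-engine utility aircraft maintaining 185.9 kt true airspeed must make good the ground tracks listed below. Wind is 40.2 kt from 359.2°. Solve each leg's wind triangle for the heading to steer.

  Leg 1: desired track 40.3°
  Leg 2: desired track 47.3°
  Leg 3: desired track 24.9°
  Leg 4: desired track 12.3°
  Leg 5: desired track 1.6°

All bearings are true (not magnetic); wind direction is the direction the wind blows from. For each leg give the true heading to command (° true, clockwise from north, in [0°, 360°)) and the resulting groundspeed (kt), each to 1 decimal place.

Leg 1: heading=32.1°, groundspeed=153.7 kt
Leg 2: heading=38.0°, groundspeed=156.6 kt
Leg 3: heading=19.5°, groundspeed=148.9 kt
Leg 4: heading=9.5°, groundspeed=146.5 kt
Leg 5: heading=1.1°, groundspeed=145.7 kt

Leg 1: desired track 40.3°; wind correction -8.2° → command heading 32.1°, groundspeed 153.7 kt
Leg 2: desired track 47.3°; wind correction -9.3° → command heading 38.0°, groundspeed 156.6 kt
Leg 3: desired track 24.9°; wind correction -5.4° → command heading 19.5°, groundspeed 148.9 kt
Leg 4: desired track 12.3°; wind correction -2.8° → command heading 9.5°, groundspeed 146.5 kt
Leg 5: desired track 1.6°; wind correction -0.5° → command heading 1.1°, groundspeed 145.7 kt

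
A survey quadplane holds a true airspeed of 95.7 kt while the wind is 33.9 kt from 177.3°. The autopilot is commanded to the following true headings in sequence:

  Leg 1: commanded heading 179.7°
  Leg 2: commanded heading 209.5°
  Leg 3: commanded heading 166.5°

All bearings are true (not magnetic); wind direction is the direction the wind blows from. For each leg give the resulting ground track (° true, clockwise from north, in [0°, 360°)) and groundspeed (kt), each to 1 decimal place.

Leg 1: heading 179.7°; drift +1.3° → track 181.0°, groundspeed 61.8 kt
Leg 2: heading 209.5°; drift +15.1° → track 224.6°, groundspeed 69.4 kt
Leg 3: heading 166.5°; drift -5.8° → track 160.7°, groundspeed 62.7 kt

Leg 1: track=181.0°, groundspeed=61.8 kt
Leg 2: track=224.6°, groundspeed=69.4 kt
Leg 3: track=160.7°, groundspeed=62.7 kt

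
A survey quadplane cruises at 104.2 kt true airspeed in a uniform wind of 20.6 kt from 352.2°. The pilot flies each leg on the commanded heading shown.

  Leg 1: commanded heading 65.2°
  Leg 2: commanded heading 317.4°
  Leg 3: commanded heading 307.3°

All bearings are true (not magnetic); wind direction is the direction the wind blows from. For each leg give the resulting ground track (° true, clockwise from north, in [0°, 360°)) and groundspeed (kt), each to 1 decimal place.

Leg 1: heading 65.2°; drift +11.3° → track 76.5°, groundspeed 100.1 kt
Leg 2: heading 317.4°; drift -7.7° → track 309.7°, groundspeed 88.1 kt
Leg 3: heading 307.3°; drift -9.2° → track 298.1°, groundspeed 90.8 kt

Leg 1: track=76.5°, groundspeed=100.1 kt
Leg 2: track=309.7°, groundspeed=88.1 kt
Leg 3: track=298.1°, groundspeed=90.8 kt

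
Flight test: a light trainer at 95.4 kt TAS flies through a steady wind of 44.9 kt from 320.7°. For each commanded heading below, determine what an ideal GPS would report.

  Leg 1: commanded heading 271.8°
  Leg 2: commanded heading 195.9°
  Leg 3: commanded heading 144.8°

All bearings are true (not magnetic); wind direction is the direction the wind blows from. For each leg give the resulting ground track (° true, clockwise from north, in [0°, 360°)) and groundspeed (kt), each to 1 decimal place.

Leg 1: heading 271.8°; drift -27.2° → track 244.6°, groundspeed 74.1 kt
Leg 2: heading 195.9°; drift -16.9° → track 179.0°, groundspeed 126.5 kt
Leg 3: heading 144.8°; drift -1.3° → track 143.5°, groundspeed 140.2 kt

Leg 1: track=244.6°, groundspeed=74.1 kt
Leg 2: track=179.0°, groundspeed=126.5 kt
Leg 3: track=143.5°, groundspeed=140.2 kt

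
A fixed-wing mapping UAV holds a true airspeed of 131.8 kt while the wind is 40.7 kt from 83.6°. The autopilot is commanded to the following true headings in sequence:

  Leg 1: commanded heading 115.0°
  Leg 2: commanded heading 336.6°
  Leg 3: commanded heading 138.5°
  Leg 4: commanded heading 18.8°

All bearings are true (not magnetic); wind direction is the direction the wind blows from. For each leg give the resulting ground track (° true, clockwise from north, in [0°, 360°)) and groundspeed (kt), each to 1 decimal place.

Leg 1: heading 115.0°; drift +12.3° → track 127.3°, groundspeed 99.3 kt
Leg 2: heading 336.6°; drift -15.2° → track 321.4°, groundspeed 148.9 kt
Leg 3: heading 138.5°; drift +17.1° → track 155.6°, groundspeed 113.4 kt
Leg 4: heading 18.8°; drift -17.8° → track 1.0°, groundspeed 120.2 kt

Leg 1: track=127.3°, groundspeed=99.3 kt
Leg 2: track=321.4°, groundspeed=148.9 kt
Leg 3: track=155.6°, groundspeed=113.4 kt
Leg 4: track=1.0°, groundspeed=120.2 kt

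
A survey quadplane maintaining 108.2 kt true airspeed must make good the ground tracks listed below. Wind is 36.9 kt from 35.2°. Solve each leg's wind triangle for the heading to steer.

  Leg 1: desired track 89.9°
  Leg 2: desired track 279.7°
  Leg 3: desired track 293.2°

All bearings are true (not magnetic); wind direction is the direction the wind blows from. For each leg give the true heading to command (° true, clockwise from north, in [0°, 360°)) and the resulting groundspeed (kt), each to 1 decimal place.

Leg 1: desired track 89.9°; wind correction -16.2° → command heading 73.7°, groundspeed 82.6 kt
Leg 2: desired track 279.7°; wind correction +17.9° → command heading 297.6°, groundspeed 118.8 kt
Leg 3: desired track 293.2°; wind correction +19.5° → command heading 312.7°, groundspeed 109.7 kt

Leg 1: heading=73.7°, groundspeed=82.6 kt
Leg 2: heading=297.6°, groundspeed=118.8 kt
Leg 3: heading=312.7°, groundspeed=109.7 kt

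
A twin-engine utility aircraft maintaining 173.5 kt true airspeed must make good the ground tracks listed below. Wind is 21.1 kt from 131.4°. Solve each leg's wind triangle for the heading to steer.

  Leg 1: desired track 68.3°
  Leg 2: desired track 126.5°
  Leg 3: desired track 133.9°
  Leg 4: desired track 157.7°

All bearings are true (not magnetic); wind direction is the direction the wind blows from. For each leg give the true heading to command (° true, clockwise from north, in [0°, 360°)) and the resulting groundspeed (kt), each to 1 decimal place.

Leg 1: heading=74.5°, groundspeed=162.9 kt
Leg 2: heading=127.1°, groundspeed=152.5 kt
Leg 3: heading=133.6°, groundspeed=152.4 kt
Leg 4: heading=154.6°, groundspeed=154.3 kt

Leg 1: desired track 68.3°; wind correction +6.2° → command heading 74.5°, groundspeed 162.9 kt
Leg 2: desired track 126.5°; wind correction +0.6° → command heading 127.1°, groundspeed 152.5 kt
Leg 3: desired track 133.9°; wind correction -0.3° → command heading 133.6°, groundspeed 152.4 kt
Leg 4: desired track 157.7°; wind correction -3.1° → command heading 154.6°, groundspeed 154.3 kt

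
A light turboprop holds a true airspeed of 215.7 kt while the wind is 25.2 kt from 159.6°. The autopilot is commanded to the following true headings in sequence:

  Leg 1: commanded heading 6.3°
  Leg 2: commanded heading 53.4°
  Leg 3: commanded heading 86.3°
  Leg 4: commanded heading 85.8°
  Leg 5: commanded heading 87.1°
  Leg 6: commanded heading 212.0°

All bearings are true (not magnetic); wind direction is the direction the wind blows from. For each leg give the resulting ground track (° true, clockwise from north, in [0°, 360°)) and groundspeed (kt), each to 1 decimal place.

Leg 1: heading 6.3°; drift -2.7° → track 3.6°, groundspeed 238.5 kt
Leg 2: heading 53.4°; drift -6.2° → track 47.2°, groundspeed 224.0 kt
Leg 3: heading 86.3°; drift -6.6° → track 79.7°, groundspeed 209.9 kt
Leg 4: heading 85.8°; drift -6.6° → track 79.2°, groundspeed 210.1 kt
Leg 5: heading 87.1°; drift -6.6° → track 80.5°, groundspeed 209.5 kt
Leg 6: heading 212.0°; drift +5.7° → track 217.7°, groundspeed 201.3 kt

Leg 1: track=3.6°, groundspeed=238.5 kt
Leg 2: track=47.2°, groundspeed=224.0 kt
Leg 3: track=79.7°, groundspeed=209.9 kt
Leg 4: track=79.2°, groundspeed=210.1 kt
Leg 5: track=80.5°, groundspeed=209.5 kt
Leg 6: track=217.7°, groundspeed=201.3 kt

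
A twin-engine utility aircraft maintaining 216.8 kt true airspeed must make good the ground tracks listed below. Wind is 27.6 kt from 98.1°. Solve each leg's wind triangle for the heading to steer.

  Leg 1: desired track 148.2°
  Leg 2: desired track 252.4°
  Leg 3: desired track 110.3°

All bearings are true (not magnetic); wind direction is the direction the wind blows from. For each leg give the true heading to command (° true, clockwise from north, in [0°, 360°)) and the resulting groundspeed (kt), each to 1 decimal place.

Leg 1: desired track 148.2°; wind correction -5.6° → command heading 142.6°, groundspeed 198.1 kt
Leg 2: desired track 252.4°; wind correction -3.2° → command heading 249.2°, groundspeed 241.3 kt
Leg 3: desired track 110.3°; wind correction -1.5° → command heading 108.8°, groundspeed 189.7 kt

Leg 1: heading=142.6°, groundspeed=198.1 kt
Leg 2: heading=249.2°, groundspeed=241.3 kt
Leg 3: heading=108.8°, groundspeed=189.7 kt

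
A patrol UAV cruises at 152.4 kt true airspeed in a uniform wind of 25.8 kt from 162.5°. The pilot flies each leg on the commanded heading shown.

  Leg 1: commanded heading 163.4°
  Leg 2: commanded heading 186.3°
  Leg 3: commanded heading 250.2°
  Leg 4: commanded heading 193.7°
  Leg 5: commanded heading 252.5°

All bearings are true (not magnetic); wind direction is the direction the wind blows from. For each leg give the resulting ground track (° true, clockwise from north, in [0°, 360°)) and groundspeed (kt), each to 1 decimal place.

Leg 1: heading 163.4°; drift +0.2° → track 163.6°, groundspeed 126.6 kt
Leg 2: heading 186.3°; drift +4.6° → track 190.9°, groundspeed 129.2 kt
Leg 3: heading 250.2°; drift +9.7° → track 259.9°, groundspeed 153.5 kt
Leg 4: heading 193.7°; drift +5.9° → track 199.6°, groundspeed 131.0 kt
Leg 5: heading 252.5°; drift +9.6° → track 262.1°, groundspeed 154.6 kt

Leg 1: track=163.6°, groundspeed=126.6 kt
Leg 2: track=190.9°, groundspeed=129.2 kt
Leg 3: track=259.9°, groundspeed=153.5 kt
Leg 4: track=199.6°, groundspeed=131.0 kt
Leg 5: track=262.1°, groundspeed=154.6 kt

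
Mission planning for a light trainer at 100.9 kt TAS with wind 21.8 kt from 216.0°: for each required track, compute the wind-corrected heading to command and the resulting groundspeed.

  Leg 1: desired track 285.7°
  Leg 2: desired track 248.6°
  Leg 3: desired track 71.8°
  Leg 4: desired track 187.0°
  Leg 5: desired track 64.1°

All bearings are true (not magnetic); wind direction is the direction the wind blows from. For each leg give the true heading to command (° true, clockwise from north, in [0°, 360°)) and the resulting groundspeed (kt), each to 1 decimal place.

Leg 1: heading=274.0°, groundspeed=91.2 kt
Leg 2: heading=241.9°, groundspeed=81.8 kt
Leg 3: heading=79.1°, groundspeed=117.8 kt
Leg 4: heading=193.0°, groundspeed=81.3 kt
Leg 5: heading=69.9°, groundspeed=119.6 kt

Leg 1: desired track 285.7°; wind correction -11.7° → command heading 274.0°, groundspeed 91.2 kt
Leg 2: desired track 248.6°; wind correction -6.7° → command heading 241.9°, groundspeed 81.8 kt
Leg 3: desired track 71.8°; wind correction +7.3° → command heading 79.1°, groundspeed 117.8 kt
Leg 4: desired track 187.0°; wind correction +6.0° → command heading 193.0°, groundspeed 81.3 kt
Leg 5: desired track 64.1°; wind correction +5.8° → command heading 69.9°, groundspeed 119.6 kt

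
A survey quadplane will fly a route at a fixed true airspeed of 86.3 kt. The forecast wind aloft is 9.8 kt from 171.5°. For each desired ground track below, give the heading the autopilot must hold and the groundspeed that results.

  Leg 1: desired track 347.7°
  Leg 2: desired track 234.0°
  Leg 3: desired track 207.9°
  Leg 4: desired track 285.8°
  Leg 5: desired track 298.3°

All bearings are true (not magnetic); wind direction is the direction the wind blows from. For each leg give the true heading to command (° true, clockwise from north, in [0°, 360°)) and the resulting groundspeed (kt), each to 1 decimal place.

Leg 1: heading=347.3°, groundspeed=96.1 kt
Leg 2: heading=228.2°, groundspeed=81.3 kt
Leg 3: heading=204.0°, groundspeed=78.2 kt
Leg 4: heading=279.9°, groundspeed=89.9 kt
Leg 5: heading=293.1°, groundspeed=91.8 kt

Leg 1: desired track 347.7°; wind correction -0.4° → command heading 347.3°, groundspeed 96.1 kt
Leg 2: desired track 234.0°; wind correction -5.8° → command heading 228.2°, groundspeed 81.3 kt
Leg 3: desired track 207.9°; wind correction -3.9° → command heading 204.0°, groundspeed 78.2 kt
Leg 4: desired track 285.8°; wind correction -5.9° → command heading 279.9°, groundspeed 89.9 kt
Leg 5: desired track 298.3°; wind correction -5.2° → command heading 293.1°, groundspeed 91.8 kt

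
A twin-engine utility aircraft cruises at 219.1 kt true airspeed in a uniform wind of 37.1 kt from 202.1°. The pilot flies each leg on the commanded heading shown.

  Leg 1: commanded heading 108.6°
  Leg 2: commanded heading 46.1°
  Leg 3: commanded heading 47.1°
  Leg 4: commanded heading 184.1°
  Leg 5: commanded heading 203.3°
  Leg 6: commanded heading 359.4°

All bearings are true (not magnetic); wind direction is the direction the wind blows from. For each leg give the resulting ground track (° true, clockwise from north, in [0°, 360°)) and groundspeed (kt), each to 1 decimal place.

Leg 1: track=99.1°, groundspeed=224.4 kt
Leg 2: track=42.7°, groundspeed=253.4 kt
Leg 3: track=43.5°, groundspeed=253.2 kt
Leg 4: track=180.5°, groundspeed=184.2 kt
Leg 5: track=203.5°, groundspeed=182.0 kt
Leg 6: track=2.6°, groundspeed=253.7 kt

Leg 1: heading 108.6°; drift -9.5° → track 99.1°, groundspeed 224.4 kt
Leg 2: heading 46.1°; drift -3.4° → track 42.7°, groundspeed 253.4 kt
Leg 3: heading 47.1°; drift -3.6° → track 43.5°, groundspeed 253.2 kt
Leg 4: heading 184.1°; drift -3.6° → track 180.5°, groundspeed 184.2 kt
Leg 5: heading 203.3°; drift +0.2° → track 203.5°, groundspeed 182.0 kt
Leg 6: heading 359.4°; drift +3.2° → track 2.6°, groundspeed 253.7 kt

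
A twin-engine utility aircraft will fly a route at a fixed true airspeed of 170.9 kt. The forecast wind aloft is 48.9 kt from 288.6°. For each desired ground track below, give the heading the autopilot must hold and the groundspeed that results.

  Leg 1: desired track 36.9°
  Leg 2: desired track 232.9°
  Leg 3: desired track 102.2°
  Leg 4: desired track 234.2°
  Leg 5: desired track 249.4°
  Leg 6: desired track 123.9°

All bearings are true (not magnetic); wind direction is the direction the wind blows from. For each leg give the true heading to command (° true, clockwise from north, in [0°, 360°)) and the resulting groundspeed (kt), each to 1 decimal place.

Leg 1: desired track 36.9°; wind correction -15.8° → command heading 21.1°, groundspeed 179.8 kt
Leg 2: desired track 232.9°; wind correction +13.7° → command heading 246.6°, groundspeed 138.5 kt
Leg 3: desired track 102.2°; wind correction -1.8° → command heading 100.4°, groundspeed 219.4 kt
Leg 4: desired track 234.2°; wind correction +13.5° → command heading 247.7°, groundspeed 137.7 kt
Leg 5: desired track 249.4°; wind correction +10.4° → command heading 259.8°, groundspeed 130.2 kt
Leg 6: desired track 123.9°; wind correction +4.3° → command heading 128.2°, groundspeed 217.6 kt

Leg 1: heading=21.1°, groundspeed=179.8 kt
Leg 2: heading=246.6°, groundspeed=138.5 kt
Leg 3: heading=100.4°, groundspeed=219.4 kt
Leg 4: heading=247.7°, groundspeed=137.7 kt
Leg 5: heading=259.8°, groundspeed=130.2 kt
Leg 6: heading=128.2°, groundspeed=217.6 kt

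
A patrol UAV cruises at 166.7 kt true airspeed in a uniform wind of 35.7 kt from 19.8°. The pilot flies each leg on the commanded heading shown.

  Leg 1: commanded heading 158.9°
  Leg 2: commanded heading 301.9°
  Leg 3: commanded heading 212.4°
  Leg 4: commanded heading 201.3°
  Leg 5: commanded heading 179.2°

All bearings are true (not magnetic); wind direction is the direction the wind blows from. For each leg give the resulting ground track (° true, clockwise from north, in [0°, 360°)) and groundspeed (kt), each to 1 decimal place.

Leg 1: heading 158.9°; drift +6.9° → track 165.8°, groundspeed 195.1 kt
Leg 2: heading 301.9°; drift -12.4° → track 289.5°, groundspeed 163.0 kt
Leg 3: heading 212.4°; drift -2.2° → track 210.2°, groundspeed 201.7 kt
Leg 4: heading 201.3°; drift -0.3° → track 201.0°, groundspeed 202.4 kt
Leg 5: heading 179.2°; drift +3.6° → track 182.8°, groundspeed 200.5 kt

Leg 1: track=165.8°, groundspeed=195.1 kt
Leg 2: track=289.5°, groundspeed=163.0 kt
Leg 3: track=210.2°, groundspeed=201.7 kt
Leg 4: track=201.0°, groundspeed=202.4 kt
Leg 5: track=182.8°, groundspeed=200.5 kt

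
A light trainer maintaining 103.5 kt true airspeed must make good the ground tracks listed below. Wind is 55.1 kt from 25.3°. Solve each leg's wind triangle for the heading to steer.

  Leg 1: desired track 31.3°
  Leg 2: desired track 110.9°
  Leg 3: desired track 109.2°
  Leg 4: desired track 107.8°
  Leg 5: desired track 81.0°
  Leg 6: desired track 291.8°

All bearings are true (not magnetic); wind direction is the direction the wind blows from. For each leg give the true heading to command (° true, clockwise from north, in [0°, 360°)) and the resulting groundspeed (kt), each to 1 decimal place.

Leg 1: heading=28.1°, groundspeed=48.5 kt
Leg 2: heading=78.8°, groundspeed=83.5 kt
Leg 3: heading=77.2°, groundspeed=82.0 kt
Leg 4: heading=75.9°, groundspeed=80.7 kt
Leg 5: heading=54.9°, groundspeed=61.9 kt
Leg 6: heading=323.9°, groundspeed=91.0 kt

Leg 1: desired track 31.3°; wind correction -3.2° → command heading 28.1°, groundspeed 48.5 kt
Leg 2: desired track 110.9°; wind correction -32.1° → command heading 78.8°, groundspeed 83.5 kt
Leg 3: desired track 109.2°; wind correction -32.0° → command heading 77.2°, groundspeed 82.0 kt
Leg 4: desired track 107.8°; wind correction -31.9° → command heading 75.9°, groundspeed 80.7 kt
Leg 5: desired track 81.0°; wind correction -26.1° → command heading 54.9°, groundspeed 61.9 kt
Leg 6: desired track 291.8°; wind correction +32.1° → command heading 323.9°, groundspeed 91.0 kt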